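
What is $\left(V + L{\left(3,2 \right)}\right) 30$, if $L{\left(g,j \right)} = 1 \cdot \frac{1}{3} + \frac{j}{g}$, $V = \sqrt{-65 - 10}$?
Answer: $30 + 150 i \sqrt{3} \approx 30.0 + 259.81 i$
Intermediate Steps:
$V = 5 i \sqrt{3}$ ($V = \sqrt{-75} = 5 i \sqrt{3} \approx 8.6602 i$)
$L{\left(g,j \right)} = \frac{1}{3} + \frac{j}{g}$ ($L{\left(g,j \right)} = 1 \cdot \frac{1}{3} + \frac{j}{g} = \frac{1}{3} + \frac{j}{g}$)
$\left(V + L{\left(3,2 \right)}\right) 30 = \left(5 i \sqrt{3} + \frac{2 + \frac{1}{3} \cdot 3}{3}\right) 30 = \left(5 i \sqrt{3} + \frac{2 + 1}{3}\right) 30 = \left(5 i \sqrt{3} + \frac{1}{3} \cdot 3\right) 30 = \left(5 i \sqrt{3} + 1\right) 30 = \left(1 + 5 i \sqrt{3}\right) 30 = 30 + 150 i \sqrt{3}$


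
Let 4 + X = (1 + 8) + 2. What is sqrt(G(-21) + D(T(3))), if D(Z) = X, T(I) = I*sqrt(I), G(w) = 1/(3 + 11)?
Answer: 3*sqrt(154)/14 ≈ 2.6592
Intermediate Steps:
G(w) = 1/14
T(I) = I**(3/2)
X = 7 (X = -4 + ((1 + 8) + 2) = -4 + (9 + 2) = -4 + 11 = 7)
D(Z) = 7
sqrt(G(-21) + D(T(3))) = sqrt(1/14 + 7) = sqrt(99/14) = 3*sqrt(154)/14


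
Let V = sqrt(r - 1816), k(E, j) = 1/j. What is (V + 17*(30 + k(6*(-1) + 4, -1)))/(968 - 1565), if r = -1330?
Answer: -493/597 - 11*I*sqrt(26)/597 ≈ -0.8258 - 0.093952*I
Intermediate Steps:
V = 11*I*sqrt(26) (V = sqrt(-1330 - 1816) = sqrt(-3146) = 11*I*sqrt(26) ≈ 56.089*I)
(V + 17*(30 + k(6*(-1) + 4, -1)))/(968 - 1565) = (11*I*sqrt(26) + 17*(30 + 1/(-1)))/(968 - 1565) = (11*I*sqrt(26) + 17*(30 - 1))/(-597) = (11*I*sqrt(26) + 17*29)*(-1/597) = (11*I*sqrt(26) + 493)*(-1/597) = (493 + 11*I*sqrt(26))*(-1/597) = -493/597 - 11*I*sqrt(26)/597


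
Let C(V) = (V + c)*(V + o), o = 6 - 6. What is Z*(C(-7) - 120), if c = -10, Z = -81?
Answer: 81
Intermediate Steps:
o = 0
C(V) = V*(-10 + V) (C(V) = (V - 10)*(V + 0) = (-10 + V)*V = V*(-10 + V))
Z*(C(-7) - 120) = -81*(-7*(-10 - 7) - 120) = -81*(-7*(-17) - 120) = -81*(119 - 120) = -81*(-1) = 81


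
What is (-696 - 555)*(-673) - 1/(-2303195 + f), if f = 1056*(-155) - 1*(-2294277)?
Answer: 145314225955/172598 ≈ 8.4192e+5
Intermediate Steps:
f = 2130597 (f = -163680 + 2294277 = 2130597)
(-696 - 555)*(-673) - 1/(-2303195 + f) = (-696 - 555)*(-673) - 1/(-2303195 + 2130597) = -1251*(-673) - 1/(-172598) = 841923 - 1*(-1/172598) = 841923 + 1/172598 = 145314225955/172598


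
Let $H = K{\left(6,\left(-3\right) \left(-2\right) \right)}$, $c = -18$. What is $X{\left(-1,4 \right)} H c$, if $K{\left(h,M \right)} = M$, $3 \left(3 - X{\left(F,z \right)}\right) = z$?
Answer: $-180$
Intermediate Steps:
$X{\left(F,z \right)} = 3 - \frac{z}{3}$
$H = 6$ ($H = \left(-3\right) \left(-2\right) = 6$)
$X{\left(-1,4 \right)} H c = \left(3 - \frac{4}{3}\right) 6 \left(-18\right) = \frac{5}{3} \cdot 6 \left(-18\right) = 10 \left(-18\right) = -180$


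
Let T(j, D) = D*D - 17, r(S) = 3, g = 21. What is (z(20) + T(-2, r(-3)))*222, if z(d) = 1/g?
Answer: -12358/7 ≈ -1765.4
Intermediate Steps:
T(j, D) = -17 + D² (T(j, D) = D² - 17 = -17 + D²)
z(d) = 1/21
(z(20) + T(-2, r(-3)))*222 = (1/21 + (-17 + 3²))*222 = (1/21 + (-17 + 9))*222 = (1/21 - 8)*222 = -167/21*222 = -12358/7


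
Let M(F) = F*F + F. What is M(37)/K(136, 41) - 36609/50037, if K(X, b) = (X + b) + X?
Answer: 19631135/5220527 ≈ 3.7604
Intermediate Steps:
K(X, b) = b + 2*X
M(F) = F + F**2 (M(F) = F**2 + F = F + F**2)
M(37)/K(136, 41) - 36609/50037 = (37*(1 + 37))/(41 + 2*136) - 36609/50037 = (37*38)/(41 + 272) - 36609*1/50037 = 1406/313 - 12203/16679 = 19631135/5220527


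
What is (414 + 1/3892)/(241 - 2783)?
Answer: -1611289/9893464 ≈ -0.16286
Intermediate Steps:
(414 + 1/3892)/(241 - 2783) = (414 + 1/3892)/(-2542) = (1611289/3892)*(-1/2542) = -1611289/9893464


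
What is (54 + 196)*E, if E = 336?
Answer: 84000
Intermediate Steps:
(54 + 196)*E = (54 + 196)*336 = 250*336 = 84000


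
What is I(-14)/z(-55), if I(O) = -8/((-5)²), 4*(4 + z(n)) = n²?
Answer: -32/75225 ≈ -0.00042539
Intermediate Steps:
z(n) = -4 + n²/4
I(O) = -8/25
I(-14)/z(-55) = -8/(25*(-4 + (¼)*(-55)²)) = -8/(25*(-4 + (¼)*3025)) = -8/(25*(-4 + 3025/4)) = -8/(25*3009/4) = -8/25*4/3009 = -32/75225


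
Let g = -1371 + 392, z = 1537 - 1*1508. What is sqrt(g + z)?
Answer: 5*I*sqrt(38) ≈ 30.822*I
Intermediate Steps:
z = 29 (z = 1537 - 1508 = 29)
g = -979
sqrt(g + z) = sqrt(-979 + 29) = sqrt(-950) = 5*I*sqrt(38)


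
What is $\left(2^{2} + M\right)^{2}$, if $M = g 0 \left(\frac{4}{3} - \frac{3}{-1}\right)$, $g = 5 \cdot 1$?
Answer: $16$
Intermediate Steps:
$g = 5$
$M = 0$ ($M = 5 \cdot 0 \left(\frac{4}{3} - \frac{3}{-1}\right) = 0 \left(4 \cdot \frac{1}{3} - -3\right) = 0 \left(\frac{4}{3} + 3\right) = 0 \cdot \frac{13}{3} = 0$)
$\left(2^{2} + M\right)^{2} = \left(2^{2} + 0\right)^{2} = \left(4 + 0\right)^{2} = 4^{2} = 16$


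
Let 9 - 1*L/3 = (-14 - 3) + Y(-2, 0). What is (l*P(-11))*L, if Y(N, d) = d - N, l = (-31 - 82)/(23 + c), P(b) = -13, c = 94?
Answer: 904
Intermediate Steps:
l = -113/117 (l = (-31 - 82)/(23 + 94) = -113/117 ≈ -0.96581)
L = 72 (L = 27 - 3*((-14 - 3) + (0 - 1*(-2))) = 27 - 3*(-17 + (0 + 2)) = 27 - 3*(-17 + 2) = 27 - 3*(-15) = 27 + 45 = 72)
(l*P(-11))*L = -113/117*(-13)*72 = (113/9)*72 = 904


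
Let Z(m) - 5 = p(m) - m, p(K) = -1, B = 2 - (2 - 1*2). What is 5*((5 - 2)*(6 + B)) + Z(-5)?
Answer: 129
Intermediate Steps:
B = 2 (B = 2 - (2 - 2) = 2 - 1*0 = 2 + 0 = 2)
Z(m) = 4 - m (Z(m) = 5 + (-1 - m) = 4 - m)
5*((5 - 2)*(6 + B)) + Z(-5) = 5*((5 - 2)*(6 + 2)) + (4 - 1*(-5)) = 5*(3*8) + (4 + 5) = 5*24 + 9 = 120 + 9 = 129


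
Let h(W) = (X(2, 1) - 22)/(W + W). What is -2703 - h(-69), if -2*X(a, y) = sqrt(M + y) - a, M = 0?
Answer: -746071/276 ≈ -2703.2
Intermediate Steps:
X(a, y) = a/2 - sqrt(y)/2 (X(a, y) = -(sqrt(0 + y) - a)/2 = -(sqrt(y) - a)/2 = a/2 - sqrt(y)/2)
h(W) = -43/(4*W) (h(W) = (((1/2)*2 - sqrt(1)/2) - 22)/(W + W) = ((1 - 1/2*1) - 22)/((2*W)) = ((1 - 1/2) - 22)*(1/(2*W)) = (1/2 - 22)*(1/(2*W)) = -43/(4*W))
-2703 - h(-69) = -2703 - (-43)/(4*(-69)) = -2703 - (-43)*(-1)/(4*69) = -2703 - 1*43/276 = -2703 - 43/276 = -746071/276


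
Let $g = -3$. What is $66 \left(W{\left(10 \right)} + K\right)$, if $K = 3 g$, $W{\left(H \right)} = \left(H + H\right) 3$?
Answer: $3366$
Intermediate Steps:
$W{\left(H \right)} = 6 H$ ($W{\left(H \right)} = 2 H 3 = 6 H$)
$K = -9$ ($K = 3 \left(-3\right) = -9$)
$66 \left(W{\left(10 \right)} + K\right) = 66 \left(6 \cdot 10 - 9\right) = 66 \left(60 - 9\right) = 66 \cdot 51 = 3366$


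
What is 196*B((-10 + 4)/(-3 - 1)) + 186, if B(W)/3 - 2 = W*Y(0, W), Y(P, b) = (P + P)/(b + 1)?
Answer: 1362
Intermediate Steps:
Y(P, b) = 2*P/(1 + b) (Y(P, b) = (2*P)/(1 + b) = 2*P/(1 + b))
B(W) = 6 (B(W) = 6 + 3*(W*(2*0/(1 + W))) = 6 + 3*(W*0) = 6 + 3*0 = 6 + 0 = 6)
196*B((-10 + 4)/(-3 - 1)) + 186 = 196*6 + 186 = 1176 + 186 = 1362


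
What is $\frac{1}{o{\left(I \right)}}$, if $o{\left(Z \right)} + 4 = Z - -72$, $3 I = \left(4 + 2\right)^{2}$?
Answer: $\frac{1}{80} \approx 0.0125$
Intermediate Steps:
$I = 12$ ($I = \frac{\left(4 + 2\right)^{2}}{3} = \frac{6^{2}}{3} = \frac{1}{3} \cdot 36 = 12$)
$o{\left(Z \right)} = 68 + Z$ ($o{\left(Z \right)} = -4 + \left(Z - -72\right) = -4 + \left(Z + 72\right) = -4 + \left(72 + Z\right) = 68 + Z$)
$\frac{1}{o{\left(I \right)}} = \frac{1}{68 + 12} = \frac{1}{80}$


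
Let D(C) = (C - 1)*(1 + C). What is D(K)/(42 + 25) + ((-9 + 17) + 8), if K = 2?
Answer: 1075/67 ≈ 16.045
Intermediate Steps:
D(C) = (1 + C)*(-1 + C) (D(C) = (-1 + C)*(1 + C) = (1 + C)*(-1 + C))
D(K)/(42 + 25) + ((-9 + 17) + 8) = (-1 + 2**2)/(42 + 25) + ((-9 + 17) + 8) = (-1 + 4)/67 + (8 + 8) = (1/67)*3 + 16 = 3/67 + 16 = 1075/67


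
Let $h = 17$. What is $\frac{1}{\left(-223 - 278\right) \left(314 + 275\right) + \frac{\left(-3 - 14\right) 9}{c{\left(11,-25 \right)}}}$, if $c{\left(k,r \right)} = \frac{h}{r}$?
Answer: $- \frac{1}{294864} \approx -3.3914 \cdot 10^{-6}$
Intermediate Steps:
$c{\left(k,r \right)} = \frac{17}{r}$
$\frac{1}{\left(-223 - 278\right) \left(314 + 275\right) + \frac{\left(-3 - 14\right) 9}{c{\left(11,-25 \right)}}} = \frac{1}{\left(-223 - 278\right) \left(314 + 275\right) + \frac{\left(-3 - 14\right) 9}{17 \frac{1}{-25}}} = \frac{1}{\left(-501\right) 589 + \frac{\left(-17\right) 9}{17 \left(- \frac{1}{25}\right)}} = \frac{1}{-295089 - \frac{153}{- \frac{17}{25}}} = \frac{1}{-295089 - -225} = \frac{1}{-295089 + 225} = \frac{1}{-294864} = - \frac{1}{294864}$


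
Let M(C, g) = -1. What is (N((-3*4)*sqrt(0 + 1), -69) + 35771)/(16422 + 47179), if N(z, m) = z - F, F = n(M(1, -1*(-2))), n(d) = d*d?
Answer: 35758/63601 ≈ 0.56222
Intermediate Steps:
n(d) = d**2
F = 1 (F = (-1)**2 = 1)
N(z, m) = -1 + z (N(z, m) = z - 1*1 = z - 1 = -1 + z)
(N((-3*4)*sqrt(0 + 1), -69) + 35771)/(16422 + 47179) = ((-1 + (-3*4)*sqrt(0 + 1)) + 35771)/(16422 + 47179) = ((-1 - 12*sqrt(1)) + 35771)/63601 = ((-1 - 12*1) + 35771)*(1/63601) = ((-1 - 12) + 35771)*(1/63601) = (-13 + 35771)*(1/63601) = 35758*(1/63601) = 35758/63601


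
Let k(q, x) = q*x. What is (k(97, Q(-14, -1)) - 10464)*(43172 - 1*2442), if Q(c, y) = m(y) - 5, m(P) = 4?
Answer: -430149530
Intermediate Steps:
Q(c, y) = -1 (Q(c, y) = 4 - 5 = -1)
(k(97, Q(-14, -1)) - 10464)*(43172 - 1*2442) = (97*(-1) - 10464)*(43172 - 1*2442) = (-97 - 10464)*(43172 - 2442) = -10561*40730 = -430149530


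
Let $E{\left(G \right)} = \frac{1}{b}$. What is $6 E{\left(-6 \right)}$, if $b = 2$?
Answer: $3$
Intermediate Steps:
$E{\left(G \right)} = \frac{1}{2}$
$6 E{\left(-6 \right)} = 6 \cdot \frac{1}{2} = 3$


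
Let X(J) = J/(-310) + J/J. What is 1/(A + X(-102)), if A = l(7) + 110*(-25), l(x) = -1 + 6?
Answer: -155/425269 ≈ -0.00036447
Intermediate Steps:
X(J) = 1 - J/310 (X(J) = J*(-1/310) + 1 = -J/310 + 1 = 1 - J/310)
l(x) = 5
A = -2745 (A = 5 + 110*(-25) = 5 - 2750 = -2745)
1/(A + X(-102)) = 1/(-2745 + (1 - 1/310*(-102))) = 1/(-2745 + (1 + 51/155)) = 1/(-2745 + 206/155) = 1/(-425269/155) = -155/425269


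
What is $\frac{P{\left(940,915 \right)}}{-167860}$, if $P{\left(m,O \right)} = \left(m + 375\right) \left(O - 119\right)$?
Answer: $- \frac{52337}{8393} \approx -6.2358$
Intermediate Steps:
$P{\left(m,O \right)} = \left(-119 + O\right) \left(375 + m\right)$ ($P{\left(m,O \right)} = \left(375 + m\right) \left(-119 + O\right) = \left(-119 + O\right) \left(375 + m\right)$)
$\frac{P{\left(940,915 \right)}}{-167860} = \frac{-44625 - 111860 + 375 \cdot 915 + 915 \cdot 940}{-167860} = \left(-44625 - 111860 + 343125 + 860100\right) \left(- \frac{1}{167860}\right) = 1046740 \left(- \frac{1}{167860}\right) = - \frac{52337}{8393}$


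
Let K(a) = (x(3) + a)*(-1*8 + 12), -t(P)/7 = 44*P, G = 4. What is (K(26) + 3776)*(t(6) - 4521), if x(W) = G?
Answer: -24813624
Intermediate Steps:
x(W) = 4
t(P) = -308*P
K(a) = 16 + 4*a (K(a) = (4 + a)*(-1*8 + 12) = (4 + a)*(-8 + 12) = (4 + a)*4 = 16 + 4*a)
(K(26) + 3776)*(t(6) - 4521) = ((16 + 4*26) + 3776)*(-308*6 - 4521) = ((16 + 104) + 3776)*(-1848 - 4521) = (120 + 3776)*(-6369) = 3896*(-6369) = -24813624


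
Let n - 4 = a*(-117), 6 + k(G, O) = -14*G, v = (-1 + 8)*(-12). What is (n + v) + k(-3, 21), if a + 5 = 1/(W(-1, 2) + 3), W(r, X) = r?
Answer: 965/2 ≈ 482.50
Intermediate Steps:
a = -9/2 (a = -5 + 1/(-1 + 3) = -5 + 1/2 = -9/2 ≈ -4.5000)
v = -84 (v = 7*(-12) = -84)
k(G, O) = -6 - 14*G
n = 1061/2 (n = 4 - 9/2*(-117) = 4 + 1053/2 = 1061/2 ≈ 530.50)
(n + v) + k(-3, 21) = (1061/2 - 84) + (-6 - 14*(-3)) = 893/2 + (-6 + 42) = 893/2 + 36 = 965/2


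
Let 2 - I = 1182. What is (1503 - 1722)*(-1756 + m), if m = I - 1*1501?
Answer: 971703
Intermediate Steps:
I = -1180 (I = 2 - 1*1182 = 2 - 1182 = -1180)
m = -2681 (m = -1180 - 1*1501 = -1180 - 1501 = -2681)
(1503 - 1722)*(-1756 + m) = (1503 - 1722)*(-1756 - 2681) = -219*(-4437) = 971703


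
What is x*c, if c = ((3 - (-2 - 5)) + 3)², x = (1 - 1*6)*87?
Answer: -73515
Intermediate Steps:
x = -435 (x = (1 - 6)*87 = -5*87 = -435)
c = 169 (c = ((3 - 1*(-7)) + 3)² = ((3 + 7) + 3)² = (10 + 3)² = 13² = 169)
x*c = -435*169 = -73515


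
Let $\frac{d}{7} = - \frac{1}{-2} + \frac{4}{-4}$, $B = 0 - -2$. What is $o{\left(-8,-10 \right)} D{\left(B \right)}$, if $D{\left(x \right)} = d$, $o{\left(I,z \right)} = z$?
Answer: $35$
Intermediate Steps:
$B = 2$ ($B = 0 + 2 = 2$)
$d = - \frac{7}{2}$ ($d = 7 \left(- \frac{1}{-2} + \frac{4}{-4}\right) = 7 \left(\left(-1\right) \left(- \frac{1}{2}\right) + 4 \left(- \frac{1}{4}\right)\right) = 7 \left(\frac{1}{2} - 1\right) = 7 \left(- \frac{1}{2}\right) = - \frac{7}{2} \approx -3.5$)
$D{\left(x \right)} = - \frac{7}{2}$
$o{\left(-8,-10 \right)} D{\left(B \right)} = \left(-10\right) \left(- \frac{7}{2}\right) = 35$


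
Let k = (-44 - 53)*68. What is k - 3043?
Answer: -9639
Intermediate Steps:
k = -6596 (k = -97*68 = -6596)
k - 3043 = -6596 - 3043 = -9639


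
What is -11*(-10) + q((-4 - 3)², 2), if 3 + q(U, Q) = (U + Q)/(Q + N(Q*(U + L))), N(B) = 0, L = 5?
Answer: 265/2 ≈ 132.50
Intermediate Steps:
q(U, Q) = -3 + (Q + U)/Q (q(U, Q) = -3 + (U + Q)/(Q + 0) = -3 + (Q + U)/Q)
-11*(-10) + q((-4 - 3)², 2) = -11*(-10) + (-2 + (-4 - 3)²/2) = 110 + (-2 + (-7)²*(½)) = 110 + (-2 + 49*(½)) = 110 + (-2 + 49/2) = 110 + 45/2 = 265/2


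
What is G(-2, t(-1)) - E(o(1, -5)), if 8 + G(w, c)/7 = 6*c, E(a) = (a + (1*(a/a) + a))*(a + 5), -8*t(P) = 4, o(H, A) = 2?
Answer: -112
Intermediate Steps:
t(P) = -½ (t(P) = -⅛*4 = -½)
E(a) = (1 + 2*a)*(5 + a) (E(a) = (a + (1*1 + a))*(5 + a) = (a + (1 + a))*(5 + a) = (1 + 2*a)*(5 + a))
G(w, c) = -56 + 42*c (G(w, c) = -56 + 7*(6*c) = -56 + 42*c)
G(-2, t(-1)) - E(o(1, -5)) = (-56 + 42*(-½)) - (5 + 2*2² + 11*2) = (-56 - 21) - (5 + 2*4 + 22) = -77 - (5 + 8 + 22) = -77 - 1*35 = -77 - 35 = -112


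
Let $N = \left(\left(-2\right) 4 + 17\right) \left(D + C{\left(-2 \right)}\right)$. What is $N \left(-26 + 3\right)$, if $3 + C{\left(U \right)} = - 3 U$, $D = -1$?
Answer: $-414$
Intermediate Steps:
$C{\left(U \right)} = -3 - 3 U$
$N = 18$ ($N = \left(\left(-2\right) 4 + 17\right) \left(-1 - -3\right) = \left(-8 + 17\right) \left(-1 + \left(-3 + 6\right)\right) = 9 \left(-1 + 3\right) = 9 \cdot 2 = 18$)
$N \left(-26 + 3\right) = 18 \left(-26 + 3\right) = 18 \left(-23\right) = -414$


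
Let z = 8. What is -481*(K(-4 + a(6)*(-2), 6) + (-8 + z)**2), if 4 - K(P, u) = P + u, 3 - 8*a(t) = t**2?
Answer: 12025/4 ≈ 3006.3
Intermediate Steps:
a(t) = 3/8 - t**2/8
K(P, u) = 4 - P - u (K(P, u) = 4 - (P + u) = 4 + (-P - u) = 4 - P - u)
-481*(K(-4 + a(6)*(-2), 6) + (-8 + z)**2) = -481*((4 - (-4 + (3/8 - 1/8*6**2)*(-2)) - 1*6) + (-8 + 8)**2) = -481*((4 - (-4 + (3/8 - 1/8*36)*(-2)) - 6) + 0**2) = -481*((4 - (-4 + (3/8 - 9/2)*(-2)) - 6) + 0) = -481*((4 - (-4 - 33/8*(-2)) - 6) + 0) = -481*((4 - (-4 + 33/4) - 6) + 0) = -481*((4 - 1*17/4 - 6) + 0) = -481*((4 - 17/4 - 6) + 0) = -481*(-25/4 + 0) = -481*(-25/4) = 12025/4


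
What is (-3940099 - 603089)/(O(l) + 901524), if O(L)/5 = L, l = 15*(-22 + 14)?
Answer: -378599/75077 ≈ -5.0428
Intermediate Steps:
l = -120 (l = 15*(-8) = -120)
O(L) = 5*L
(-3940099 - 603089)/(O(l) + 901524) = (-3940099 - 603089)/(5*(-120) + 901524) = -4543188/(-600 + 901524) = -4543188/900924 = -4543188*1/900924 = -378599/75077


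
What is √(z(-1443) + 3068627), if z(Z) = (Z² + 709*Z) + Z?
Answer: √4126346 ≈ 2031.3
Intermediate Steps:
z(Z) = Z² + 710*Z
√(z(-1443) + 3068627) = √(-1443*(710 - 1443) + 3068627) = √(-1443*(-733) + 3068627) = √(1057719 + 3068627) = √4126346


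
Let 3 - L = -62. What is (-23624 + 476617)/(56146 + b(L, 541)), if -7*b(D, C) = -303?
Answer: 3170951/393325 ≈ 8.0619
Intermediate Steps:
L = 65 (L = 3 - 1*(-62) = 3 + 62 = 65)
b(D, C) = 303/7 (b(D, C) = -1/7*(-303) = 303/7)
(-23624 + 476617)/(56146 + b(L, 541)) = (-23624 + 476617)/(56146 + 303/7) = 452993/(393325/7) = 452993*(7/393325) = 3170951/393325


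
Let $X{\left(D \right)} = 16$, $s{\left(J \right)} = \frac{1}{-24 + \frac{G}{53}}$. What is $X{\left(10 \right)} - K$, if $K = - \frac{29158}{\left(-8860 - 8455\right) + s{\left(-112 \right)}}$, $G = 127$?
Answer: $\frac{141912869}{9912864} \approx 14.316$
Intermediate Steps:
$s{\left(J \right)} = - \frac{53}{1145}$ ($s{\left(J \right)} = \frac{1}{-24 + \frac{127}{53}} = \frac{1}{- \frac{1145}{53}} = - \frac{53}{1145}$)
$K = \frac{16692955}{9912864}$ ($K = - \frac{29158}{\left(-8860 - 8455\right) - \frac{53}{1145}} = - \frac{29158}{-17315 - \frac{53}{1145}} = - \frac{29158}{- \frac{19825728}{1145}} = \left(-29158\right) \left(- \frac{1145}{19825728}\right) = \frac{16692955}{9912864} \approx 1.684$)
$X{\left(10 \right)} - K = 16 - \frac{16692955}{9912864} = \frac{141912869}{9912864}$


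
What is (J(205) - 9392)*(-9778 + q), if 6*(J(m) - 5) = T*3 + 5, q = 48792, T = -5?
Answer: -1098868324/3 ≈ -3.6629e+8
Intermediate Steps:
J(m) = 10/3 (J(m) = 5 + (-5*3 + 5)/6 = 5 + (-15 + 5)/6 = 5 + (⅙)*(-10) = 5 - 5/3 = 10/3)
(J(205) - 9392)*(-9778 + q) = (10/3 - 9392)*(-9778 + 48792) = -28166/3*39014 = -1098868324/3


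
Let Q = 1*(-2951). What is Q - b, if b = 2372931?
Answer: -2375882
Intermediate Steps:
Q = -2951
Q - b = -2951 - 1*2372931 = -2951 - 2372931 = -2375882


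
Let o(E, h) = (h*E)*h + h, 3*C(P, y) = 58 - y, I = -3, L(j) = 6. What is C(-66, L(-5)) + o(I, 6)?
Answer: -254/3 ≈ -84.667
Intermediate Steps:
C(P, y) = 58/3 - y/3 (C(P, y) = (58 - y)/3 = 58/3 - y/3)
o(E, h) = h + E*h² (o(E, h) = (E*h)*h + h = E*h² + h = h + E*h²)
C(-66, L(-5)) + o(I, 6) = (58/3 - ⅓*6) + 6*(1 - 3*6) = (58/3 - 2) + 6*(1 - 18) = 52/3 + 6*(-17) = 52/3 - 102 = -254/3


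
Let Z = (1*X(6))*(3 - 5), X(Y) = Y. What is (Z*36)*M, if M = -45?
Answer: 19440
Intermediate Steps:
Z = -12 (Z = (1*6)*(3 - 5) = 6*(-2) = -12)
(Z*36)*M = -12*36*(-45) = -432*(-45) = 19440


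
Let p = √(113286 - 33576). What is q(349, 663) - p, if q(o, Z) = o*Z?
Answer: 231387 - √79710 ≈ 2.3110e+5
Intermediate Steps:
q(o, Z) = Z*o
p = √79710 ≈ 282.33
q(349, 663) - p = 663*349 - √79710 = 231387 - √79710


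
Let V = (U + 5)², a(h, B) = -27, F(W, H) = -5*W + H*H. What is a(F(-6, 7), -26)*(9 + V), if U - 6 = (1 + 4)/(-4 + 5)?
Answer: -7155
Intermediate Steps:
U = 11 (U = 6 + (1 + 4)/(-4 + 5) = 6 + 5/1 = 6 + 5*1 = 6 + 5 = 11)
F(W, H) = H² - 5*W (F(W, H) = -5*W + H² = H² - 5*W)
V = 256 (V = (11 + 5)² = 16² = 256)
a(F(-6, 7), -26)*(9 + V) = -27*(9 + 256) = -27*265 = -7155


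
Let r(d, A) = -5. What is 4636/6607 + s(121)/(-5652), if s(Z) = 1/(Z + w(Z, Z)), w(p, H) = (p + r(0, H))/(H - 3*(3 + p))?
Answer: 792760183003/1129805324820 ≈ 0.70168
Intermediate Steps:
w(p, H) = (-5 + p)/(-9 + H - 3*p) (w(p, H) = (p - 5)/(H - 3*(3 + p)) = (-5 + p)/(H + (-9 - 3*p)) = (-5 + p)/(-9 + H - 3*p))
s(Z) = 1/(Z + (5 - Z)/(9 + 2*Z)) (s(Z) = 1/(Z + (5 - Z)/(9 - Z + 3*Z)) = 1/(Z + (5 - Z)/(9 + 2*Z)))
4636/6607 + s(121)/(-5652) = 4636/6607 + ((9 + 2*121)/(5 - 1*121 + 121*(9 + 2*121)))/(-5652) = 4636*(1/6607) + ((9 + 242)/(5 - 121 + 121*(9 + 242)))*(-1/5652) = 4636/6607 + (251/(5 - 121 + 121*251))*(-1/5652) = 4636/6607 + (251/(5 - 121 + 30371))*(-1/5652) = 4636/6607 + (251/30255)*(-1/5652) = 4636/6607 - 251/171001260 = 792760183003/1129805324820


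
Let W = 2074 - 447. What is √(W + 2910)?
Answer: √4537 ≈ 67.357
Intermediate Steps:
W = 1627
√(W + 2910) = √(1627 + 2910) = √4537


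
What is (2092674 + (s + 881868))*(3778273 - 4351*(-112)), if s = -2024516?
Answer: 4052416655210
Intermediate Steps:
(2092674 + (s + 881868))*(3778273 - 4351*(-112)) = (2092674 + (-2024516 + 881868))*(3778273 - 4351*(-112)) = (2092674 - 1142648)*(3778273 + 487312) = 950026*4265585 = 4052416655210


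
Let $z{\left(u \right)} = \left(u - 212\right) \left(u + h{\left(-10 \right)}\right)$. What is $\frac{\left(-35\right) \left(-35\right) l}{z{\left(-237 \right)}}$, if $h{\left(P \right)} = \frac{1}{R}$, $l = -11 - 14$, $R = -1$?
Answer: $- \frac{4375}{15266} \approx -0.28658$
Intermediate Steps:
$l = -25$
$h{\left(P \right)} = -1$ ($h{\left(P \right)} = \frac{1}{-1} = -1$)
$z{\left(u \right)} = \left(-1 + u\right) \left(-212 + u\right)$ ($z{\left(u \right)} = \left(u - 212\right) \left(u - 1\right) = \left(-212 + u\right) \left(-1 + u\right) = \left(-1 + u\right) \left(-212 + u\right)$)
$\frac{\left(-35\right) \left(-35\right) l}{z{\left(-237 \right)}} = \frac{\left(-35\right) \left(-35\right) \left(-25\right)}{212 + \left(-237\right)^{2} - -50481} = \frac{1225 \left(-25\right)}{212 + 56169 + 50481} = - \frac{30625}{106862} = \left(-30625\right) \frac{1}{106862} = - \frac{4375}{15266}$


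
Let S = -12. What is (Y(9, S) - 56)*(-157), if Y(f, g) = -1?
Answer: 8949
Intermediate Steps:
(Y(9, S) - 56)*(-157) = (-1 - 56)*(-157) = -57*(-157) = 8949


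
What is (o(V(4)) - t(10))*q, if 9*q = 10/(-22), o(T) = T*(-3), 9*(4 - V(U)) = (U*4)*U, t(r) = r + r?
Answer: 160/297 ≈ 0.53872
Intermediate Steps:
t(r) = 2*r
V(U) = 4 - 4*U**2/9 (V(U) = 4 - U*4*U/9 = 4 - 4*U*U/9 = 4 - 4*U**2/9)
o(T) = -3*T
q = -5/99 (q = (10/(-22))/9 = (10*(-1/22))/9 = (1/9)*(-5/11) = -5/99 ≈ -0.050505)
(o(V(4)) - t(10))*q = (-3*(4 - 4/9*4**2) - 2*10)*(-5/99) = (-3*(4 - 4/9*16) - 1*20)*(-5/99) = (-3*(4 - 64/9) - 20)*(-5/99) = (-3*(-28/9) - 20)*(-5/99) = (28/3 - 20)*(-5/99) = -32/3*(-5/99) = 160/297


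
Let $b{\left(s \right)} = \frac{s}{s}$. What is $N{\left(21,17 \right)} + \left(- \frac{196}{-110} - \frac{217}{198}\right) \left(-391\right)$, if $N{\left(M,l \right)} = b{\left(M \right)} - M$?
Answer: $- \frac{285289}{990} \approx -288.17$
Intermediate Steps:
$b{\left(s \right)} = 1$
$N{\left(M,l \right)} = 1 - M$
$N{\left(21,17 \right)} + \left(- \frac{196}{-110} - \frac{217}{198}\right) \left(-391\right) = \left(1 - 21\right) + \left(- \frac{196}{-110} - \frac{217}{198}\right) \left(-391\right) = \left(1 - 21\right) + \left(\left(-196\right) \left(- \frac{1}{110}\right) - \frac{217}{198}\right) \left(-391\right) = -20 + \left(\frac{98}{55} - \frac{217}{198}\right) \left(-391\right) = -20 + \frac{679}{990} \left(-391\right) = -20 - \frac{265489}{990} = - \frac{285289}{990}$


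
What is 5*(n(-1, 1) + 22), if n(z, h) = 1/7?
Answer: 775/7 ≈ 110.71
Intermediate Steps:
n(z, h) = ⅐
5*(n(-1, 1) + 22) = 5*(⅐ + 22) = 5*(155/7) = 775/7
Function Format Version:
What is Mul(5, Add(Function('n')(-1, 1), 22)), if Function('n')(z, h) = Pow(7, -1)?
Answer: Rational(775, 7) ≈ 110.71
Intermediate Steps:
Function('n')(z, h) = Rational(1, 7)
Mul(5, Add(Function('n')(-1, 1), 22)) = Mul(5, Add(Rational(1, 7), 22)) = Mul(5, Rational(155, 7)) = Rational(775, 7)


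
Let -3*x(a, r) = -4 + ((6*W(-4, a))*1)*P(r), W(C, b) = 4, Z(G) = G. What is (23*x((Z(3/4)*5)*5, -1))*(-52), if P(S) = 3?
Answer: 81328/3 ≈ 27109.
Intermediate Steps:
x(a, r) = -68/3 (x(a, r) = -(-4 + ((6*4)*1)*3)/3 = -(-4 + (24*1)*3)/3 = -(-4 + 24*3)/3 = -(-4 + 72)/3 = -1/3*68 = -68/3)
(23*x((Z(3/4)*5)*5, -1))*(-52) = (23*(-68/3))*(-52) = -1564/3*(-52) = 81328/3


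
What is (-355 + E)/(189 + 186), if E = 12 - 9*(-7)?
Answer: -56/75 ≈ -0.74667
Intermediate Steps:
E = 75 (E = 12 + 63 = 75)
(-355 + E)/(189 + 186) = (-355 + 75)/(189 + 186) = -280/375 = -280*1/375 = -56/75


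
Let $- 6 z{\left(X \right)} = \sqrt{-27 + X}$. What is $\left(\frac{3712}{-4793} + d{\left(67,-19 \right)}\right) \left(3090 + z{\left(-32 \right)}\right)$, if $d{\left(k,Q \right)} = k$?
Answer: $\frac{980824710}{4793} - \frac{317419 i \sqrt{59}}{28758} \approx 2.0464 \cdot 10^{5} - 84.781 i$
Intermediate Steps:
$z{\left(X \right)} = - \frac{\sqrt{-27 + X}}{6}$
$\left(\frac{3712}{-4793} + d{\left(67,-19 \right)}\right) \left(3090 + z{\left(-32 \right)}\right) = \left(\frac{3712}{-4793} + 67\right) \left(3090 - \frac{\sqrt{-27 - 32}}{6}\right) = \left(3712 \left(- \frac{1}{4793}\right) + 67\right) \left(3090 - \frac{\sqrt{-59}}{6}\right) = \left(- \frac{3712}{4793} + 67\right) \left(3090 - \frac{i \sqrt{59}}{6}\right) = \frac{317419 \left(3090 - \frac{i \sqrt{59}}{6}\right)}{4793} = \frac{980824710}{4793} - \frac{317419 i \sqrt{59}}{28758}$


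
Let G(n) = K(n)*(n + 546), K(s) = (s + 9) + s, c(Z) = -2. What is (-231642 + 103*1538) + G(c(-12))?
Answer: -70508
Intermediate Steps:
K(s) = 9 + 2*s (K(s) = (9 + s) + s = 9 + 2*s)
G(n) = (9 + 2*n)*(546 + n) (G(n) = (9 + 2*n)*(n + 546) = (9 + 2*n)*(546 + n))
(-231642 + 103*1538) + G(c(-12)) = (-231642 + 103*1538) + (9 + 2*(-2))*(546 - 2) = (-231642 + 158414) + (9 - 4)*544 = -73228 + 5*544 = -73228 + 2720 = -70508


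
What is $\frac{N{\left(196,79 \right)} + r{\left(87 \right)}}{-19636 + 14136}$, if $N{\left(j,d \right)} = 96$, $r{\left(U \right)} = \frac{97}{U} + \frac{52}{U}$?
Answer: $- \frac{8501}{478500} \approx -0.017766$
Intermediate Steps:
$r{\left(U \right)} = \frac{149}{U}$
$\frac{N{\left(196,79 \right)} + r{\left(87 \right)}}{-19636 + 14136} = \frac{96 + \frac{149}{87}}{-19636 + 14136} = \frac{96 + 149 \cdot \frac{1}{87}}{-5500} = \left(96 + \frac{149}{87}\right) \left(- \frac{1}{5500}\right) = \frac{8501}{87} \left(- \frac{1}{5500}\right) = - \frac{8501}{478500}$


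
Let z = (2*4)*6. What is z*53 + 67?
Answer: 2611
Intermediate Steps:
z = 48 (z = 8*6 = 48)
z*53 + 67 = 48*53 + 67 = 2544 + 67 = 2611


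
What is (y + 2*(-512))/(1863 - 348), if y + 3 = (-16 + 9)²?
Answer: -326/505 ≈ -0.64554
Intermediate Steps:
y = 46 (y = -3 + (-16 + 9)² = -3 + (-7)² = -3 + 49 = 46)
(y + 2*(-512))/(1863 - 348) = (46 + 2*(-512))/(1863 - 348) = (46 - 1024)/1515 = -978*1/1515 = -326/505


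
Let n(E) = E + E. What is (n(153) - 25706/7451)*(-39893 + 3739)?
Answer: -81501962200/7451 ≈ -1.0938e+7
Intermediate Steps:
n(E) = 2*E
(n(153) - 25706/7451)*(-39893 + 3739) = (2*153 - 25706/7451)*(-39893 + 3739) = (306 - 25706*1/7451)*(-36154) = (306 - 25706/7451)*(-36154) = (2254300/7451)*(-36154) = -81501962200/7451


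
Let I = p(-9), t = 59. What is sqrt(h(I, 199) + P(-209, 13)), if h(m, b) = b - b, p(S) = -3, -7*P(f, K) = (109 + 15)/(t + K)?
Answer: I*sqrt(434)/42 ≈ 0.49602*I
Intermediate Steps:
P(f, K) = -124/(7*(59 + K)) (P(f, K) = -(109 + 15)/(7*(59 + K)) = -124/(7*(59 + K)))
I = -3
h(m, b) = 0
sqrt(h(I, 199) + P(-209, 13)) = sqrt(0 - 124/(413 + 7*13)) = sqrt(0 - 124/(413 + 91)) = sqrt(0 - 124/504) = sqrt(0 - 124*1/504) = sqrt(0 - 31/126) = sqrt(-31/126) = I*sqrt(434)/42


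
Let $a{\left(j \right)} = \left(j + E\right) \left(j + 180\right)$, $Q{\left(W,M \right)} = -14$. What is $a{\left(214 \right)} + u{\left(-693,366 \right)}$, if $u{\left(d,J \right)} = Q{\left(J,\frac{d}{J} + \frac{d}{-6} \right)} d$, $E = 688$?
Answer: $365090$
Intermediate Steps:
$a{\left(j \right)} = \left(180 + j\right) \left(688 + j\right)$ ($a{\left(j \right)} = \left(j + 688\right) \left(j + 180\right) = \left(688 + j\right) \left(180 + j\right) = \left(180 + j\right) \left(688 + j\right)$)
$u{\left(d,J \right)} = - 14 d$
$a{\left(214 \right)} + u{\left(-693,366 \right)} = \left(123840 + 214^{2} + 868 \cdot 214\right) - -9702 = \left(123840 + 45796 + 185752\right) + 9702 = 355388 + 9702 = 365090$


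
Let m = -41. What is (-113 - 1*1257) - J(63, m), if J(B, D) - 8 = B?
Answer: -1441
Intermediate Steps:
J(B, D) = 8 + B
(-113 - 1*1257) - J(63, m) = (-113 - 1*1257) - (8 + 63) = (-113 - 1257) - 1*71 = -1370 - 71 = -1441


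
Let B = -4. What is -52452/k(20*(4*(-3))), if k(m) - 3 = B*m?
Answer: -5828/107 ≈ -54.467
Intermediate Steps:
k(m) = 3 - 4*m
-52452/k(20*(4*(-3))) = -52452/(3 - 80*4*(-3)) = -52452/(3 - 80*(-12)) = -52452/(3 - 4*(-240)) = -52452/(3 + 960) = -52452/963 = -52452*1/963 = -5828/107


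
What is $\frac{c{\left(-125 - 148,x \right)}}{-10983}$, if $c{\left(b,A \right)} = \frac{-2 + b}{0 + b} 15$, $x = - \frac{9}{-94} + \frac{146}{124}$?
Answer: $- \frac{1375}{999453} \approx -0.0013758$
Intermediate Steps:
$x = \frac{1855}{1457}$ ($x = \left(-9\right) \left(- \frac{1}{94}\right) + 146 \cdot \frac{1}{124} = \frac{9}{94} + \frac{73}{62} = \frac{1855}{1457} \approx 1.2732$)
$c{\left(b,A \right)} = \frac{15 \left(-2 + b\right)}{b}$ ($c{\left(b,A \right)} = \frac{-2 + b}{b} 15 = \frac{15 \left(-2 + b\right)}{b}$)
$\frac{c{\left(-125 - 148,x \right)}}{-10983} = \frac{15 - \frac{30}{-125 - 148}}{-10983} = \left(15 - \frac{30}{-125 - 148}\right) \left(- \frac{1}{10983}\right) = \left(15 - \frac{30}{-273}\right) \left(- \frac{1}{10983}\right) = \left(15 - - \frac{10}{91}\right) \left(- \frac{1}{10983}\right) = \left(15 + \frac{10}{91}\right) \left(- \frac{1}{10983}\right) = \frac{1375}{91} \left(- \frac{1}{10983}\right) = - \frac{1375}{999453}$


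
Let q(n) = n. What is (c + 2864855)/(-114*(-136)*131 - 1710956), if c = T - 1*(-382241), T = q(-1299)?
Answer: 3245797/320068 ≈ 10.141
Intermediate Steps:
T = -1299
c = 380942 (c = -1299 - 1*(-382241) = -1299 + 382241 = 380942)
(c + 2864855)/(-114*(-136)*131 - 1710956) = (380942 + 2864855)/(-114*(-136)*131 - 1710956) = 3245797/(15504*131 - 1710956) = 3245797/(2031024 - 1710956) = 3245797/320068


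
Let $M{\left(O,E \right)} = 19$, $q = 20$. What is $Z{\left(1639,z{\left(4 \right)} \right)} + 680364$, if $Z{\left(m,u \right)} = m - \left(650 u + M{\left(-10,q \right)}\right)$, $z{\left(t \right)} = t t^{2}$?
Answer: $640384$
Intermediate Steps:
$z{\left(t \right)} = t^{3}$
$Z{\left(m,u \right)} = -19 + m - 650 u$ ($Z{\left(m,u \right)} = m - \left(650 u + 19\right) = m - \left(19 + 650 u\right) = -19 + m - 650 u$)
$Z{\left(1639,z{\left(4 \right)} \right)} + 680364 = \left(-19 + 1639 - 650 \cdot 4^{3}\right) + 680364 = \left(-19 + 1639 - 41600\right) + 680364 = -39980 + 680364 = 640384$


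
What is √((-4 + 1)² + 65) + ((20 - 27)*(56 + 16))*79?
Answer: -39816 + √74 ≈ -39807.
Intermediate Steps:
√((-4 + 1)² + 65) + ((20 - 27)*(56 + 16))*79 = √((-3)² + 65) - 7*72*79 = √(9 + 65) - 504*79 = √74 - 39816 = -39816 + √74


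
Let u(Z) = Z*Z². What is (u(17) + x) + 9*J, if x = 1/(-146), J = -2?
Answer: 714669/146 ≈ 4895.0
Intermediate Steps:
x = -1/146 ≈ -0.0068493
u(Z) = Z³
(u(17) + x) + 9*J = (17³ - 1/146) + 9*(-2) = (4913 - 1/146) - 18 = 717297/146 - 18 = 714669/146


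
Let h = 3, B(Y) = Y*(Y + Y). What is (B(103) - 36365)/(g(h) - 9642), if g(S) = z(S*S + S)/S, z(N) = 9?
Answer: 11/7 ≈ 1.5714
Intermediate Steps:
B(Y) = 2*Y² (B(Y) = Y*(2*Y) = 2*Y²)
g(S) = 9/S
(B(103) - 36365)/(g(h) - 9642) = (2*103² - 36365)/(9/3 - 9642) = (2*10609 - 36365)/(9*(⅓) - 9642) = (21218 - 36365)/(3 - 9642) = -15147/(-9639) = -15147*(-1/9639) = 11/7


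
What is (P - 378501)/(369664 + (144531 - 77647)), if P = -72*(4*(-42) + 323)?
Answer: -129887/145516 ≈ -0.89260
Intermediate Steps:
P = -11160 (P = -72*(-168 + 323) = -72*155 = -11160)
(P - 378501)/(369664 + (144531 - 77647)) = (-11160 - 378501)/(369664 + (144531 - 77647)) = -389661/(369664 + 66884) = -389661/436548 = -389661*1/436548 = -129887/145516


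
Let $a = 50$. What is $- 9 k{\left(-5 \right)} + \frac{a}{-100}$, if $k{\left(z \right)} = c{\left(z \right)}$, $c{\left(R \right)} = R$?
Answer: $\frac{89}{2} \approx 44.5$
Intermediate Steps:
$k{\left(z \right)} = z$
$- 9 k{\left(-5 \right)} + \frac{a}{-100} = \left(-9\right) \left(-5\right) + \frac{50}{-100} = 45 + 50 \left(- \frac{1}{100}\right) = 45 - \frac{1}{2} = \frac{89}{2}$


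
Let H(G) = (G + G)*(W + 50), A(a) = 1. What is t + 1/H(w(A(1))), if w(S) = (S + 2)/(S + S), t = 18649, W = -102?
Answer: 2909243/156 ≈ 18649.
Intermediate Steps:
w(S) = (2 + S)/(2*S) (w(S) = (2 + S)/((2*S)) = (2 + S)*(1/(2*S)) = (2 + S)/(2*S))
H(G) = -104*G (H(G) = (G + G)*(-102 + 50) = (2*G)*(-52) = -104*G)
t + 1/H(w(A(1))) = 18649 + 1/(-52*(2 + 1)/1) = 18649 + 1/(-52*3) = 18649 + 1/(-104*3/2) = 18649 + 1/(-156) = 18649 - 1/156 = 2909243/156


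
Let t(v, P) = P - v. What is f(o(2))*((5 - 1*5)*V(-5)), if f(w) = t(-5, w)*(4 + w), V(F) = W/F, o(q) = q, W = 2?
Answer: 0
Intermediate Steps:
V(F) = 2/F
f(w) = (4 + w)*(5 + w) (f(w) = (w - 1*(-5))*(4 + w) = (w + 5)*(4 + w) = (5 + w)*(4 + w) = (4 + w)*(5 + w))
f(o(2))*((5 - 1*5)*V(-5)) = ((4 + 2)*(5 + 2))*((5 - 1*5)*(2/(-5))) = (6*7)*((5 - 5)*(2*(-⅕))) = 42*(0*(-⅖)) = 42*0 = 0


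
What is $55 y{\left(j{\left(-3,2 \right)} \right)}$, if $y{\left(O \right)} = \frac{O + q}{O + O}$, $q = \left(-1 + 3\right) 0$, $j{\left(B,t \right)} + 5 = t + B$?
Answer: $\frac{55}{2} \approx 27.5$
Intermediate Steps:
$j{\left(B,t \right)} = -5 + B + t$ ($j{\left(B,t \right)} = -5 + \left(t + B\right) = -5 + \left(B + t\right) = -5 + B + t$)
$q = 0$ ($q = 2 \cdot 0 = 0$)
$y{\left(O \right)} = \frac{1}{2}$ ($y{\left(O \right)} = \frac{O + 0}{O + O} = \frac{O}{2 O} = O \frac{1}{2 O} = \frac{1}{2}$)
$55 y{\left(j{\left(-3,2 \right)} \right)} = 55 \cdot \frac{1}{2} = \frac{55}{2}$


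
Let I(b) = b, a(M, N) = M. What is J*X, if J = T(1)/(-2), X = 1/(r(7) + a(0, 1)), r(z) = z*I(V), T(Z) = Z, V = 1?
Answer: -1/14 ≈ -0.071429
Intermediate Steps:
r(z) = z (r(z) = z*1 = z)
X = 1/7 (X = 1/(7 + 0) = 1/7 ≈ 0.14286)
J = -1/2 (J = 1/(-2) = 1*(-1/2) = -1/2 ≈ -0.50000)
J*X = -1/2*1/7 = -1/14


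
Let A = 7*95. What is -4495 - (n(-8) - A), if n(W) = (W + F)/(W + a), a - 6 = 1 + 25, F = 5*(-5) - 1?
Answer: -45943/12 ≈ -3828.6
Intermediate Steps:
F = -26 (F = -25 - 1 = -26)
a = 32 (a = 6 + (1 + 25) = 6 + 26 = 32)
n(W) = (-26 + W)/(32 + W) (n(W) = (W - 26)/(W + 32) = (-26 + W)/(32 + W))
A = 665
-4495 - (n(-8) - A) = -4495 - ((-26 - 8)/(32 - 8) - 1*665) = -4495 - (-34/24 - 665) = -4495 - ((1/24)*(-34) - 665) = -4495 - (-17/12 - 665) = -4495 - 1*(-7997/12) = -4495 + 7997/12 = -45943/12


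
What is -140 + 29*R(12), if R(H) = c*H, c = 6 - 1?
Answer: 1600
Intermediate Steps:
c = 5
R(H) = 5*H
-140 + 29*R(12) = -140 + 29*(5*12) = -140 + 29*60 = -140 + 1740 = 1600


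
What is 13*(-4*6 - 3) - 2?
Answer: -353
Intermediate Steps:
13*(-4*6 - 3) - 2 = 13*(-24 - 3) - 2 = 13*(-27) - 2 = -351 - 2 = -353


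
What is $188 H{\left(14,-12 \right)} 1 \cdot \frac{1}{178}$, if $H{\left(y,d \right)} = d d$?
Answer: $\frac{13536}{89} \approx 152.09$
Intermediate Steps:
$H{\left(y,d \right)} = d^{2}$
$188 H{\left(14,-12 \right)} 1 \cdot \frac{1}{178} = 188 \left(-12\right)^{2} \cdot 1 \cdot \frac{1}{178} = 188 \cdot 144 \cdot 1 \cdot \frac{1}{178} = 27072 \cdot \frac{1}{178} = \frac{13536}{89}$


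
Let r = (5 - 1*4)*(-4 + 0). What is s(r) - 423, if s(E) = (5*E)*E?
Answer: -343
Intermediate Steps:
r = -4 (r = (5 - 4)*(-4) = 1*(-4) = -4)
s(E) = 5*E²
s(r) - 423 = 5*(-4)² - 423 = 5*16 - 423 = 80 - 423 = -343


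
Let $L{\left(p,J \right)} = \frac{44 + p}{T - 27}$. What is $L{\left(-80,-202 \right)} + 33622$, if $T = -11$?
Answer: $\frac{638836}{19} \approx 33623.0$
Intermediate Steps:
$L{\left(p,J \right)} = - \frac{22}{19} - \frac{p}{38}$ ($L{\left(p,J \right)} = \frac{44 + p}{-11 - 27} = \frac{44 + p}{-38} = \left(44 + p\right) \left(- \frac{1}{38}\right) = - \frac{22}{19} - \frac{p}{38}$)
$L{\left(-80,-202 \right)} + 33622 = \left(- \frac{22}{19} - - \frac{40}{19}\right) + 33622 = \left(- \frac{22}{19} + \frac{40}{19}\right) + 33622 = \frac{18}{19} + 33622 = \frac{638836}{19}$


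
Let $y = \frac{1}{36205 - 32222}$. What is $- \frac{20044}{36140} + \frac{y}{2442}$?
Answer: $- \frac{48739412311}{87878801010} \approx -0.55462$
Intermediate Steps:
$y = \frac{1}{3983} \approx 0.00025107$
$- \frac{20044}{36140} + \frac{y}{2442} = - \frac{20044}{36140} + \frac{1}{3983 \cdot 2442} = \left(-20044\right) \frac{1}{36140} + \frac{1}{3983} \cdot \frac{1}{2442} = - \frac{5011}{9035} + \frac{1}{9726486} = - \frac{48739412311}{87878801010}$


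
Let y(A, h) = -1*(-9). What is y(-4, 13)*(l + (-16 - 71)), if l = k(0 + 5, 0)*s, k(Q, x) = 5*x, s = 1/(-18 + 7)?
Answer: -783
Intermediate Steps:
y(A, h) = 9
s = -1/11 (s = 1/(-11) = -1/11 ≈ -0.090909)
l = 0 (l = (5*0)*(-1/11) = 0*(-1/11) = 0)
y(-4, 13)*(l + (-16 - 71)) = 9*(0 + (-16 - 71)) = 9*(0 - 87) = 9*(-87) = -783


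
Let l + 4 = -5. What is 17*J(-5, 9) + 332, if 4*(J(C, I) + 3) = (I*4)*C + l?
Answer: -2089/4 ≈ -522.25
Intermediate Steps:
l = -9 (l = -4 - 5 = -9)
J(C, I) = -21/4 + C*I (J(C, I) = -3 + ((I*4)*C - 9)/4 = -3 + ((4*I)*C - 9)/4 = -3 + (4*C*I - 9)/4 = -3 + (-9 + 4*C*I)/4 = -3 + (-9/4 + C*I) = -21/4 + C*I)
17*J(-5, 9) + 332 = 17*(-21/4 - 5*9) + 332 = 17*(-21/4 - 45) + 332 = 17*(-201/4) + 332 = -3417/4 + 332 = -2089/4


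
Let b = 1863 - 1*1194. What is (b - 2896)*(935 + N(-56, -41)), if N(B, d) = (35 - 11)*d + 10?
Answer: 86853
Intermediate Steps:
b = 669 (b = 1863 - 1194 = 669)
N(B, d) = 10 + 24*d (N(B, d) = 24*d + 10 = 10 + 24*d)
(b - 2896)*(935 + N(-56, -41)) = (669 - 2896)*(935 + (10 + 24*(-41))) = -2227*(935 + (10 - 984)) = -2227*(935 - 974) = -2227*(-39) = 86853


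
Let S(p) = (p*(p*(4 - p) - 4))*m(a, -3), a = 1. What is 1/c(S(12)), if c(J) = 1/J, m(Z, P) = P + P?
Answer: 7200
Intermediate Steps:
m(Z, P) = 2*P
S(p) = -6*p*(-4 + p*(4 - p)) (S(p) = (p*(p*(4 - p) - 4))*(2*(-3)) = (p*(-4 + p*(4 - p)))*(-6) = -6*p*(-4 + p*(4 - p)))
1/c(S(12)) = 1/(1/(6*12*(4 + 12² - 4*12))) = 1/(1/(6*12*(4 + 144 - 48))) = 1/(1/(6*12*100)) = 1/(1/7200) = 7200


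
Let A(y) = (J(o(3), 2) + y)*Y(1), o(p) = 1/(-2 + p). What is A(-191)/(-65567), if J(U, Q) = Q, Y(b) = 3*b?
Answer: 567/65567 ≈ 0.0086476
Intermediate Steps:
A(y) = 6 + 3*y (A(y) = (2 + y)*(3*1) = (2 + y)*3 = 6 + 3*y)
A(-191)/(-65567) = (6 + 3*(-191))/(-65567) = (6 - 573)*(-1/65567) = -567*(-1/65567) = 567/65567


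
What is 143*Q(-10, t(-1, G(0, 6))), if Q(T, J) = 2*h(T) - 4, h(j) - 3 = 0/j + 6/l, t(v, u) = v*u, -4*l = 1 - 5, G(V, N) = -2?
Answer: 2002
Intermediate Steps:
l = 1 (l = -(1 - 5)/4 = -¼*(-4) = 1)
t(v, u) = u*v
h(j) = 9 (h(j) = 3 + (0/j + 6/1) = 3 + (0 + 6*1) = 3 + (0 + 6) = 3 + 6 = 9)
Q(T, J) = 14 (Q(T, J) = 2*9 - 4 = 18 - 4 = 14)
143*Q(-10, t(-1, G(0, 6))) = 143*14 = 2002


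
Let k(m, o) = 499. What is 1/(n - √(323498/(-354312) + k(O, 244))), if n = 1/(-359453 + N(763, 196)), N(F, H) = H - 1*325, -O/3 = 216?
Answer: 1137537657/203736530204576029 - 96974411043*√8861726255/203736530204576029 ≈ -0.044807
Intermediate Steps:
O = -648 (O = -3*216 = -648)
N(F, H) = -325 + H (N(F, H) = H - 325 = -325 + H)
n = -1/359582 (n = 1/(-359453 + (-325 + 196)) = 1/(-359453 - 129) = 1/(-359582) = -1/359582 ≈ -2.7810e-6)
1/(n - √(323498/(-354312) + k(O, 244))) = 1/(-1/359582 - √(323498/(-354312) + 499)) = 1/(-1/359582 - √(323498*(-1/354312) + 499)) = 1/(-1/359582 - √(-23107/25308 + 499)) = 1/(-1/359582 - √(12605585/25308)) = 1/(-1/359582 - √8861726255/4218)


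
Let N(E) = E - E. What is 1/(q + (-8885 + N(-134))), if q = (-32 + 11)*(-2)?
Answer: -1/8843 ≈ -0.00011308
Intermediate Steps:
N(E) = 0
q = 42 (q = -21*(-2) = 42)
1/(q + (-8885 + N(-134))) = 1/(42 + (-8885 + 0)) = 1/(42 - 8885) = 1/(-8843) = -1/8843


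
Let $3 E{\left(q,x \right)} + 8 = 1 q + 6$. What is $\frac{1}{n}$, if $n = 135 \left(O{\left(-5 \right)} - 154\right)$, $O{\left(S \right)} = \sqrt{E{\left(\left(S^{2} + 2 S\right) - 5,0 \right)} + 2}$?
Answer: $- \frac{11}{228645} - \frac{\sqrt{42}}{9603090} \approx -4.8784 \cdot 10^{-5}$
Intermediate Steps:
$E{\left(q,x \right)} = - \frac{2}{3} + \frac{q}{3}$ ($E{\left(q,x \right)} = - \frac{8}{3} + \frac{1 q + 6}{3} = - \frac{8}{3} + \frac{q + 6}{3} = - \frac{8}{3} + \frac{6 + q}{3} = - \frac{8}{3} + \left(2 + \frac{q}{3}\right) = - \frac{2}{3} + \frac{q}{3}$)
$O{\left(S \right)} = \sqrt{- \frac{1}{3} + \frac{S^{2}}{3} + \frac{2 S}{3}}$ ($O{\left(S \right)} = \sqrt{\left(- \frac{2}{3} + \frac{\left(S^{2} + 2 S\right) - 5}{3}\right) + 2} = \sqrt{\left(- \frac{2}{3} + \frac{-5 + S^{2} + 2 S}{3}\right) + 2} = \sqrt{\left(- \frac{2}{3} + \left(- \frac{5}{3} + \frac{S^{2}}{3} + \frac{2 S}{3}\right)\right) + 2} = \sqrt{\left(- \frac{7}{3} + \frac{S^{2}}{3} + \frac{2 S}{3}\right) + 2} = \sqrt{- \frac{1}{3} + \frac{S^{2}}{3} + \frac{2 S}{3}}$)
$n = -20790 + 45 \sqrt{42}$ ($n = 135 \left(\frac{\sqrt{-3 + 3 \left(-5\right)^{2} + 6 \left(-5\right)}}{3} - 154\right) = 135 \left(\frac{\sqrt{-3 + 3 \cdot 25 - 30}}{3} - 154\right) = 135 \left(\frac{\sqrt{-3 + 75 - 30}}{3} - 154\right) = 135 \left(\frac{\sqrt{42}}{3} - 154\right) = 135 \left(-154 + \frac{\sqrt{42}}{3}\right) = -20790 + 45 \sqrt{42} \approx -20498.0$)
$\frac{1}{n} = \frac{1}{-20790 + 45 \sqrt{42}}$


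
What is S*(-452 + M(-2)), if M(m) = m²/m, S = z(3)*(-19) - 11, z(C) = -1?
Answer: -3632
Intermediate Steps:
S = 8 (S = -1*(-19) - 11 = 19 - 11 = 8)
M(m) = m
S*(-452 + M(-2)) = 8*(-452 - 2) = 8*(-454) = -3632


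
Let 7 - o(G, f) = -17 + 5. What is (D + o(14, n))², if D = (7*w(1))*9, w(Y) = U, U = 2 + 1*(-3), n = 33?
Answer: 1936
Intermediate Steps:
U = -1 (U = 2 - 3 = -1)
w(Y) = -1
o(G, f) = 19 (o(G, f) = 7 - (-17 + 5) = 7 - 1*(-12) = 7 + 12 = 19)
D = -63 (D = (7*(-1))*9 = -7*9 = -63)
(D + o(14, n))² = (-63 + 19)² = (-44)² = 1936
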